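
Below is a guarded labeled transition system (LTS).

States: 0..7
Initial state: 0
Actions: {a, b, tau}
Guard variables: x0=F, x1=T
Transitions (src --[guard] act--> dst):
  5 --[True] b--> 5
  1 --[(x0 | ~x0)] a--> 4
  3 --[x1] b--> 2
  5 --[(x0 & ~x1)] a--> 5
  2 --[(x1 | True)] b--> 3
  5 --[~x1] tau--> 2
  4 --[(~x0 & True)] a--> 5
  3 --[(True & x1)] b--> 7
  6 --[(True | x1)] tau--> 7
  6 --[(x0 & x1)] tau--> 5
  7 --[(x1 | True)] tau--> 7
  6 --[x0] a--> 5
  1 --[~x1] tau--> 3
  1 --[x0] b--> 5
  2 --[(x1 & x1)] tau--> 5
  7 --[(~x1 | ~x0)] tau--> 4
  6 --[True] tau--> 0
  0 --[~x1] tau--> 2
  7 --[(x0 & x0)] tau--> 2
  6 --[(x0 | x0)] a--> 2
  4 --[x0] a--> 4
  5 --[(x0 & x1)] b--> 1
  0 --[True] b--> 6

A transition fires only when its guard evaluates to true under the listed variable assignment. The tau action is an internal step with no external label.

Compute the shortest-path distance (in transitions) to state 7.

Answer: 2

Trace:
Breadth-first toward 7:
  L0 = {0}
  L1 = {6}
  L2 = {7}
first hit 7 at d=2 via b·tau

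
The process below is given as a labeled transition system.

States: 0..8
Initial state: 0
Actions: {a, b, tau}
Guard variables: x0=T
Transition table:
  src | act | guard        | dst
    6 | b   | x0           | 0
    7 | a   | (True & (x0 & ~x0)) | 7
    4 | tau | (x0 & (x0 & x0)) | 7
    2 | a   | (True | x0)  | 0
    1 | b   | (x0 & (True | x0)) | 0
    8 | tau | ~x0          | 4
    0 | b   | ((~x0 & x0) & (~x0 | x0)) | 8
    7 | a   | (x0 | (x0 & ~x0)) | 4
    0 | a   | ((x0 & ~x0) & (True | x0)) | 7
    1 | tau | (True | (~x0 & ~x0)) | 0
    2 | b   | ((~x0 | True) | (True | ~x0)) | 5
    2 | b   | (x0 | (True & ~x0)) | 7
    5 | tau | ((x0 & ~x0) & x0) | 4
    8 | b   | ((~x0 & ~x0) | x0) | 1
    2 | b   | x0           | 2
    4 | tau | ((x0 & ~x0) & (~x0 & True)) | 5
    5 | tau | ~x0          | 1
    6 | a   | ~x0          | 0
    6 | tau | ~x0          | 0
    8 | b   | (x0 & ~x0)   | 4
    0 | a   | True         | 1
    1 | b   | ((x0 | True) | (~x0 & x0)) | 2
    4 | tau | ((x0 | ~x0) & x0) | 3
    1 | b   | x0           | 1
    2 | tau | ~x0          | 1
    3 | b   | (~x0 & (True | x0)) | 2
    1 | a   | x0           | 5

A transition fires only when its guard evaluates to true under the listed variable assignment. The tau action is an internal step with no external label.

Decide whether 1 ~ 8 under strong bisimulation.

Compute ~ classes (split until stable):
  P[0] = {{0,1,2,3,4,5,6,7,8}}
  P[1] = {{0,7},{1},{2},{3,5},{4},{6,8}}
  P[2] = {{0},{1},{2},{3,5},{4},{6},{7},{8}}
8 equivalence class(es) (converged in 3)
1∈{1}, 8∈{8}

Answer: NOT BISIMILAR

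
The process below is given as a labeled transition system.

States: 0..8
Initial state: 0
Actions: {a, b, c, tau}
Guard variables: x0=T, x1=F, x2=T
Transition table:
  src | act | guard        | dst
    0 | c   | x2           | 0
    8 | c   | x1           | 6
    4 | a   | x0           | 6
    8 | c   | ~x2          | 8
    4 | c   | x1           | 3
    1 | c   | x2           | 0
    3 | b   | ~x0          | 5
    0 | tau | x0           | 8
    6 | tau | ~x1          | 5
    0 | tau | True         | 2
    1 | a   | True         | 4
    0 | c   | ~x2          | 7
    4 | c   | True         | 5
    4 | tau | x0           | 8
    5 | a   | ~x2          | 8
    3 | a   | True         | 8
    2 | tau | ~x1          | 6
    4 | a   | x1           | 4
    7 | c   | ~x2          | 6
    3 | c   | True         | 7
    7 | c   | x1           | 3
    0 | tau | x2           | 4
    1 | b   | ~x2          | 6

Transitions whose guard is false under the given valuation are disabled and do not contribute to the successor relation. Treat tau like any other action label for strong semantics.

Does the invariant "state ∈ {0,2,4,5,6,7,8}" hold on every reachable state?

Answer: INVARIANT HOLDS

Working:
Safe = {0,2,4,5,6,7,8}
Reach set: {0,2,4,5,6,8}
  0: safe
  2: safe
  4: safe
  5: safe
  6: safe
  8: safe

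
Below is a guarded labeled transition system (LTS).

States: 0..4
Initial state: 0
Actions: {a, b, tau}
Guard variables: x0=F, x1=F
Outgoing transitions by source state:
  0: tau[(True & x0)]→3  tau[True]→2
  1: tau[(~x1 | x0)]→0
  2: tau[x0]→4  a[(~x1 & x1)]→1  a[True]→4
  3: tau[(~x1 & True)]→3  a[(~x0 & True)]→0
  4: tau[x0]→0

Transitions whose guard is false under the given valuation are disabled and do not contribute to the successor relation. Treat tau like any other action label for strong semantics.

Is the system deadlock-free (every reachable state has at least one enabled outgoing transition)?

R = {0,2,4}
  0: tau→2  [1 out]
  2: a→4  [1 out]
  4: ∅  [deadlock]
Path to 4: tau·a

Answer: DEADLOCK at state 4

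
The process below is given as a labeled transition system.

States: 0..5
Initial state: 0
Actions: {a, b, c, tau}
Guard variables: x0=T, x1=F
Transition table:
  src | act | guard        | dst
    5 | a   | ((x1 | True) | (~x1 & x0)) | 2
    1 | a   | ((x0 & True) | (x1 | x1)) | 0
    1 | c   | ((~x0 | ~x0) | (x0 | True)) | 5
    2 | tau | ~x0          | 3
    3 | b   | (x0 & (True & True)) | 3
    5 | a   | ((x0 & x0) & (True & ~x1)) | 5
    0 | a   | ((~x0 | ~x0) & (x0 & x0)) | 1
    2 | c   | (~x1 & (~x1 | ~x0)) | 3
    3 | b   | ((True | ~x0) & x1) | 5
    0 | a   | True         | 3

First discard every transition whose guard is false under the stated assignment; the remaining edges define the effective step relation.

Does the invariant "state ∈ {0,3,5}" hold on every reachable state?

Allowed set {0,3,5}
Reach set: {0,3}
  0: safe
  3: safe

Answer: INVARIANT HOLDS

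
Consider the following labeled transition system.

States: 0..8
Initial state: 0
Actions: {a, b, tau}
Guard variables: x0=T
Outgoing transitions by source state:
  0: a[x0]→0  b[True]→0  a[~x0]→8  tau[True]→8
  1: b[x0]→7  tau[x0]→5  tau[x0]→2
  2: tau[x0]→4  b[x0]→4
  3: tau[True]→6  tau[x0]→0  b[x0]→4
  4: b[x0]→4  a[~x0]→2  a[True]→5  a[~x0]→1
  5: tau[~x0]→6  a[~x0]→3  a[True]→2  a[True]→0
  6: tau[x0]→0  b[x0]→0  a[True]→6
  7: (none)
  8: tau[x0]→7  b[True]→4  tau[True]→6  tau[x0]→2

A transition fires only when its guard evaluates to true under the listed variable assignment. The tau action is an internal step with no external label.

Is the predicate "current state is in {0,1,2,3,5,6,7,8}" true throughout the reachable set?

Inv-set: {0,1,2,3,5,6,7,8}
Reachable = {0,2,4,5,6,7,8}
  0: ✓
  2: ✓
  4: VIOLATES
  5: ✓
  6: ✓
  7: ✓
  8: ✓
witness against invariant: tau·b → 4

Answer: INVARIANT VIOLATED at state 4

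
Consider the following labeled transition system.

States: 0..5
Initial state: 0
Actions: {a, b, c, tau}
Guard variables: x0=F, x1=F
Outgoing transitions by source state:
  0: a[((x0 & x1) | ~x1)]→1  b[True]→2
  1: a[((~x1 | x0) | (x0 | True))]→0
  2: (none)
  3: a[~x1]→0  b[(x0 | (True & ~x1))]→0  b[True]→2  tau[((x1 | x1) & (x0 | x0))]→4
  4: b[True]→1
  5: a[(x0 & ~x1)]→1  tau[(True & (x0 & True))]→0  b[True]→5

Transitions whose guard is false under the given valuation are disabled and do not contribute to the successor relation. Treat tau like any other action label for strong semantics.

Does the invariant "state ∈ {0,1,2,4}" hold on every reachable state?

Answer: INVARIANT HOLDS

Trace:
Safe = {0,1,2,4}
Reachable = {0,1,2}
  0: ✓
  1: ✓
  2: ✓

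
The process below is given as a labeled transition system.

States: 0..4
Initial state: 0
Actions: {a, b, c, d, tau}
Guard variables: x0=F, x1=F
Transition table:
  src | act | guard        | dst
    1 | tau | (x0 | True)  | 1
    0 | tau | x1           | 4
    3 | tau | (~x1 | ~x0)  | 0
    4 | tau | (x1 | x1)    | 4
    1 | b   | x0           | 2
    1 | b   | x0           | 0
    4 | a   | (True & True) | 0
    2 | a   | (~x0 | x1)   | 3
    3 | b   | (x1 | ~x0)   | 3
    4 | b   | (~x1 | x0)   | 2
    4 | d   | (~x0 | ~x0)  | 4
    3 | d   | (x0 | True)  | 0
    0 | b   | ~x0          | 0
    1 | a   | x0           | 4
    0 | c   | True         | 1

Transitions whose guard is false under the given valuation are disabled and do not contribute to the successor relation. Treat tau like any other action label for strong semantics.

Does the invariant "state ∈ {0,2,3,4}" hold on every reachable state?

Inv-set: {0,2,3,4}
R = {0,1}
  0: ok
  1: outside
counterexample path to 1: c

Answer: INVARIANT VIOLATED at state 1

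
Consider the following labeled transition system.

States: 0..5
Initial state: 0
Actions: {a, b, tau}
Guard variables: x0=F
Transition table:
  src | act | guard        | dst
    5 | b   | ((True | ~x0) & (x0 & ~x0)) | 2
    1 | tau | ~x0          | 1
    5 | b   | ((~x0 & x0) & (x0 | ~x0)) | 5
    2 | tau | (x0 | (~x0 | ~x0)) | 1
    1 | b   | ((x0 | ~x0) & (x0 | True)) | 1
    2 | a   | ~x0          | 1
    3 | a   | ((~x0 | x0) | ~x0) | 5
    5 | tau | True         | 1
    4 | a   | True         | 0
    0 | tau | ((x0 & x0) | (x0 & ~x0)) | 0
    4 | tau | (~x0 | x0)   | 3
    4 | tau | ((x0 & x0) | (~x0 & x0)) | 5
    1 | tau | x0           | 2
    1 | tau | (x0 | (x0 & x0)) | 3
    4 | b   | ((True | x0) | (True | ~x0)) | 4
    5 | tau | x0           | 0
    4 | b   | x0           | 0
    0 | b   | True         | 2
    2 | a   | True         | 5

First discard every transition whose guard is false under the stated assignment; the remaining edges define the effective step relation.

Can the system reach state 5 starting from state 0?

Guard filter leaves 11 enabled edge(s).
L0 = {0}
L1 = {2}  cumulative {0,2}
L2 = {1,5}  cumulative {0,1,2,5}
Reachable = {0,1,2,5}
Path to 5: b·a

Answer: REACHABLE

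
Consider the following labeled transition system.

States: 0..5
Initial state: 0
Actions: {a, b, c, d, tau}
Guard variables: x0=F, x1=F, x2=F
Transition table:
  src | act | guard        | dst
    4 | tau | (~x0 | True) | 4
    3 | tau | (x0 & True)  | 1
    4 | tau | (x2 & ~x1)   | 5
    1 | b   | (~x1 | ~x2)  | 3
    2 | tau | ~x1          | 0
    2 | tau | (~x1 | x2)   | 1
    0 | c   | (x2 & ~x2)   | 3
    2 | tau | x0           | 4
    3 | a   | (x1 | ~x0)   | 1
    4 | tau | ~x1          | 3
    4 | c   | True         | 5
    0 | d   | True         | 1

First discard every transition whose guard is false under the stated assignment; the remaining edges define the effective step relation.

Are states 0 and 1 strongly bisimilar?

Answer: NOT BISIMILAR

Trace:
Bisimulation quotient by refinement:
  P[0] = {{0,1,2,3,4,5}}
  P[1] = {{0},{1},{2},{3},{4},{5}}
6 equivalence class(es) (converged in 2)
[0]={0}  [1]={1}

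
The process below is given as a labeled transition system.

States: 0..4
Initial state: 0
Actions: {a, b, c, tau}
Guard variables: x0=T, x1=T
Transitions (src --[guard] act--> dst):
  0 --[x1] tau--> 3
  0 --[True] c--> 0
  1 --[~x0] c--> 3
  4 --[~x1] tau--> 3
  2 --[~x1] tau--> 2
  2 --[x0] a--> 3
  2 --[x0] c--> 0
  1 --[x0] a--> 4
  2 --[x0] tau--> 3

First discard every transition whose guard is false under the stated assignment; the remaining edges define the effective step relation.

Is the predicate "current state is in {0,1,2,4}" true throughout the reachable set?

Answer: INVARIANT VIOLATED at state 3

Working:
Inv-set: {0,1,2,4}
R = {0,3}
  0: ✓
  3: VIOLATES
counterexample path to 3: tau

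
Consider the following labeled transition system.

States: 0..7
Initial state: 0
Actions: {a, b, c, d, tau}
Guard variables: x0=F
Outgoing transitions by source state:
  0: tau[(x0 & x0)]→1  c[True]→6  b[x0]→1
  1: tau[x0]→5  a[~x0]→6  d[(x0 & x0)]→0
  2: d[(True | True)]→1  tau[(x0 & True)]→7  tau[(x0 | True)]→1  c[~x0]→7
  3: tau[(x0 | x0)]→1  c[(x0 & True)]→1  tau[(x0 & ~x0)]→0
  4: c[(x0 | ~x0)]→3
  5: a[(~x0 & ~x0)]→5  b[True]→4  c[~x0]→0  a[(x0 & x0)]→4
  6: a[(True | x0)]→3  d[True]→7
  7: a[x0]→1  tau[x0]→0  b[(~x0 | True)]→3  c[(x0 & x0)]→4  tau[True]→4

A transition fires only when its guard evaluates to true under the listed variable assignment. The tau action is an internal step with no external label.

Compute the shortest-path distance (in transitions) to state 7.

BFS to 7:
  depth 0: {0}
  depth 1: {6}
  depth 2: {3,7}
first hit 7 at d=2 via c·d

Answer: 2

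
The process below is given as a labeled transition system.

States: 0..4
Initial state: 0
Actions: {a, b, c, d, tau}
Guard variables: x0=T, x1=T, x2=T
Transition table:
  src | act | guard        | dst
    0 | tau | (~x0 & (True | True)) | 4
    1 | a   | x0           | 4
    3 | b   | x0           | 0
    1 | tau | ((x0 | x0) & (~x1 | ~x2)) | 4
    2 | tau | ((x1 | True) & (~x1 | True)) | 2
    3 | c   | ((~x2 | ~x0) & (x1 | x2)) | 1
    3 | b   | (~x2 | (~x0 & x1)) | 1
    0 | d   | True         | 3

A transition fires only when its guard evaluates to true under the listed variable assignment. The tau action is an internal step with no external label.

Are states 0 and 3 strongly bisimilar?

Refine partition for ~:
  round 0: {{0,1,2,3,4}}
  round 1: {{0},{1},{2},{3},{4}}
5 equivalence class(es) (converged in 2)
[0]={0}  [3]={3}

Answer: NOT BISIMILAR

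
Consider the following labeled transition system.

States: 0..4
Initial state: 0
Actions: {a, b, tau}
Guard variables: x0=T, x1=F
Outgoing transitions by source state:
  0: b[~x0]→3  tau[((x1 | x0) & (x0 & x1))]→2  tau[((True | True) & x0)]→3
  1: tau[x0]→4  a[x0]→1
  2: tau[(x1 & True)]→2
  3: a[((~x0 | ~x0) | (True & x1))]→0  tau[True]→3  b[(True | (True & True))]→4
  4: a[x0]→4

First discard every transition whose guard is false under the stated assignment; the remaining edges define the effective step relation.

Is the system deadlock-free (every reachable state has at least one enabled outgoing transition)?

Answer: DEADLOCK-FREE

Trace:
R = {0,3,4}
  0: tau→3  [1 exit(s)]
  3: b→4  tau→3  [2 exit(s)]
  4: a→4  [1 exit(s)]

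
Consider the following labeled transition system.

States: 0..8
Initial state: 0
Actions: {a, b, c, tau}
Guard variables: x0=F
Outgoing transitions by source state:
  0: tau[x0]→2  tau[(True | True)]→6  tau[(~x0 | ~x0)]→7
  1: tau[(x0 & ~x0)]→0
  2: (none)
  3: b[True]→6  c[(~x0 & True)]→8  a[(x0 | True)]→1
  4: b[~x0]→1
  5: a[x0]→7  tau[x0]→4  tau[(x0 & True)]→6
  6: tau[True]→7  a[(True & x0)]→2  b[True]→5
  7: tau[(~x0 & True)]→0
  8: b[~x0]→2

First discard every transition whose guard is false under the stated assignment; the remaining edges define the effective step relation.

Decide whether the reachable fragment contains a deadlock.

Answer: DEADLOCK at state 5

Analysis:
Reachable = {0,5,6,7}
  0: tau→6  tau→7  [2 exit(s)]
  5: ∅  [deadlock]
  6: b→5  tau→7  [2 exit(s)]
  7: tau→0  [1 exit(s)]
trace reaching 5: tau·b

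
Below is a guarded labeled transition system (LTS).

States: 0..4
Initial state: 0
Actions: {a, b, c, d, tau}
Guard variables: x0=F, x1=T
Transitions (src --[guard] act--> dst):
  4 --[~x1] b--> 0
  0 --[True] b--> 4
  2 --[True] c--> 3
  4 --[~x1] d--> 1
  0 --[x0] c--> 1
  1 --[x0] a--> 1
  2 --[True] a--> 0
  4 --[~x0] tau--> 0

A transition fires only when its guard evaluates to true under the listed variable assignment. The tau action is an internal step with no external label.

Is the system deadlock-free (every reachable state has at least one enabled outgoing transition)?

Answer: DEADLOCK-FREE

Trace:
Reachable = {0,4}
  0: b→4  [deg 1]
  4: tau→0  [deg 1]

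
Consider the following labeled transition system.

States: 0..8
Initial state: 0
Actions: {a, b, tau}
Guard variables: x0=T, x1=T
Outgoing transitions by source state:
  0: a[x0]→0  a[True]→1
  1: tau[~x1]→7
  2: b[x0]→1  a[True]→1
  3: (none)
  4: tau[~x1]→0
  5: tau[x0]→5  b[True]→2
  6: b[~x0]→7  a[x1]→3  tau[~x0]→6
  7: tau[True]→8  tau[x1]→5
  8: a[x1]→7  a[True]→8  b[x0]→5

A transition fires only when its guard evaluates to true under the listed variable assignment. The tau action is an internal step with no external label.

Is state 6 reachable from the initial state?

After dropping false guards: 12 live edges.
Layer 0: {0}
Layer 1: {1}  cumulative {0,1}
R = {0,1}

Answer: UNREACHABLE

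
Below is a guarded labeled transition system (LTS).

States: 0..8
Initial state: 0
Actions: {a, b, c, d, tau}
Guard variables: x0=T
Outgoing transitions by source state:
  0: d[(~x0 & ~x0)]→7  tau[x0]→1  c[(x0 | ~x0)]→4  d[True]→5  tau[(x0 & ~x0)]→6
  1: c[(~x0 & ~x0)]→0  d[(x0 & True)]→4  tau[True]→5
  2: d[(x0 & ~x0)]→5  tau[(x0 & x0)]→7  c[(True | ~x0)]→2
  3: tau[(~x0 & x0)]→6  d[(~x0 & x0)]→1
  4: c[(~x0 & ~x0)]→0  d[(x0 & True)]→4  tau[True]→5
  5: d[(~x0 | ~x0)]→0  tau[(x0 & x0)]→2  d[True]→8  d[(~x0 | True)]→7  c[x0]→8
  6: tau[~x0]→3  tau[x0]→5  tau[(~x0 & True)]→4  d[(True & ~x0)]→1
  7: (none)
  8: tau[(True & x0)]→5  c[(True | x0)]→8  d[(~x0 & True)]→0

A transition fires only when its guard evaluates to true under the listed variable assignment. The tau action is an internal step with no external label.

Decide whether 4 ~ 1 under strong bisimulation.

Compute ~ classes (split until stable):
  P[0] = {{0,1,2,3,4,5,6,7,8}}
  P[1] = {{0,5},{1,4},{2,8},{3,7},{6}}
  P[2] = {{0},{1,4},{2},{3,7},{5},{6},{8}}
7 equivalence class(es) (converged in 3)
4∈{1,4}, 1∈{1,4}

Answer: BISIMILAR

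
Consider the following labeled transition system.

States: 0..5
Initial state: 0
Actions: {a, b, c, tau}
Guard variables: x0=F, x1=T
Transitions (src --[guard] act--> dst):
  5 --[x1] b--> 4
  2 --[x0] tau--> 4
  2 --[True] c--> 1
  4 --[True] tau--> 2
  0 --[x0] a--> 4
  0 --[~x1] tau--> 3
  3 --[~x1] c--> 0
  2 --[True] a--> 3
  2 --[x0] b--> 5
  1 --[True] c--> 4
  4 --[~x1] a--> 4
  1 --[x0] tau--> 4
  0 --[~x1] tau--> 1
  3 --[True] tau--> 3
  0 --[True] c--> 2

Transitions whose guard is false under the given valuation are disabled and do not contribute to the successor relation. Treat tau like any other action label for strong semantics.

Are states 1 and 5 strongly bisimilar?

Bisimulation quotient by refinement:
  π0 = {{0,1,2,3,4,5}}
  π1 = {{0,1},{2},{3,4},{5}}
  π2 = {{0},{1},{2},{3},{4},{5}}
6 equivalence class(es) (converged in 3)
1∈{1}, 5∈{5}

Answer: NOT BISIMILAR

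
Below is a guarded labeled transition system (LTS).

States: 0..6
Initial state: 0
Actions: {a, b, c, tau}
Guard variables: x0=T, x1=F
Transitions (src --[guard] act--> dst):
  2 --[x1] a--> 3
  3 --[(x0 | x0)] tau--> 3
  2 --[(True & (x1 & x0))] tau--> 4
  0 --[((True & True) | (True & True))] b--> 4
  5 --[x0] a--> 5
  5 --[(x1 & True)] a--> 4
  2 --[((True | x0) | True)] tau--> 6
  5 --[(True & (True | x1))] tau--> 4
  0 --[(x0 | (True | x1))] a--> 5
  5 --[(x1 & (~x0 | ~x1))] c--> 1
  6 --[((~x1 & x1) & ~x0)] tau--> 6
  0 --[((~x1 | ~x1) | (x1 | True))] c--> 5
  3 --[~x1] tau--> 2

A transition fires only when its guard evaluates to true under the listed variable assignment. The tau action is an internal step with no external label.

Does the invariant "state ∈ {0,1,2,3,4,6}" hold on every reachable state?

Answer: INVARIANT VIOLATED at state 5

Trace:
Inv-set: {0,1,2,3,4,6}
Reach set: {0,4,5}
  0: ✓
  4: ✓
  5: ✗ unsafe
reach 5 via a — violates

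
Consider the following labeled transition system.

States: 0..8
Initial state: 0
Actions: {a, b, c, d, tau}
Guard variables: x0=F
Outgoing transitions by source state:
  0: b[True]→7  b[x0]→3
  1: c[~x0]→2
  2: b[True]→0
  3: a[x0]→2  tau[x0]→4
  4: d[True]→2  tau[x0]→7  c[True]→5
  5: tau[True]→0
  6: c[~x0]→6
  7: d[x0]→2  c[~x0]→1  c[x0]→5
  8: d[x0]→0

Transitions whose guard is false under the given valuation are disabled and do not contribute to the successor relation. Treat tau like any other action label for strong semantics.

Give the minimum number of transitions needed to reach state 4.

Answer: UNREACHABLE

Trace:
Breadth-first toward 4:
  L0 = {0}
  L1 = {7}
  L2 = {1}
  L3 = {2}
4 never appears.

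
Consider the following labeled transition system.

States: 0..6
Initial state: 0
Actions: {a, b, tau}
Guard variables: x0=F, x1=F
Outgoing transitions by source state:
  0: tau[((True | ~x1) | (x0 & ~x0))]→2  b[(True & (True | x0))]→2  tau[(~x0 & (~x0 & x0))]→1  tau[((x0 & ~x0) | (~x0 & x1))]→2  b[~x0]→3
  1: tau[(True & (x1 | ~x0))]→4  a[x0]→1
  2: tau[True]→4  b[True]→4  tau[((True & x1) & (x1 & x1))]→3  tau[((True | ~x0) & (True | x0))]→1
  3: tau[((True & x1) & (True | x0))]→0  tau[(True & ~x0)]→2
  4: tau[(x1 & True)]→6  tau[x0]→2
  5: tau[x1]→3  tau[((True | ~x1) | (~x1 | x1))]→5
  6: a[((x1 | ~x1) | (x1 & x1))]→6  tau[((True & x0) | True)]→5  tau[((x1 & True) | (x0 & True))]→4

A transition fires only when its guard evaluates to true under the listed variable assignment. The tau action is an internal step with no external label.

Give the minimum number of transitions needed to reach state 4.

BFS to 4:
  Layer 0: {0}
  Layer 1: {2,3}
  Layer 2: {1,4}
first hit 4 at d=2 via b·b

Answer: 2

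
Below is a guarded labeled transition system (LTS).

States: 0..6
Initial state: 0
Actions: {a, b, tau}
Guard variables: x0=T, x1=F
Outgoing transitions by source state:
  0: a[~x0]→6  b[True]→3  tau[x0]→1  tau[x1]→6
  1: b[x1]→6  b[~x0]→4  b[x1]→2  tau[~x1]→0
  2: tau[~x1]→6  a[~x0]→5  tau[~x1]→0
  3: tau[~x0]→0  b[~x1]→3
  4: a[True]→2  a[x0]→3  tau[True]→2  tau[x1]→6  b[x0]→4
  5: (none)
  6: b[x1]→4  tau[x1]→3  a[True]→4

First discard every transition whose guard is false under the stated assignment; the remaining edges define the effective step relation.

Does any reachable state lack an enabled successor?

Answer: DEADLOCK-FREE

Trace:
Reachable = {0,1,3}
  0: b→3  tau→1  [2 exit(s)]
  1: tau→0  [1 exit(s)]
  3: b→3  [1 exit(s)]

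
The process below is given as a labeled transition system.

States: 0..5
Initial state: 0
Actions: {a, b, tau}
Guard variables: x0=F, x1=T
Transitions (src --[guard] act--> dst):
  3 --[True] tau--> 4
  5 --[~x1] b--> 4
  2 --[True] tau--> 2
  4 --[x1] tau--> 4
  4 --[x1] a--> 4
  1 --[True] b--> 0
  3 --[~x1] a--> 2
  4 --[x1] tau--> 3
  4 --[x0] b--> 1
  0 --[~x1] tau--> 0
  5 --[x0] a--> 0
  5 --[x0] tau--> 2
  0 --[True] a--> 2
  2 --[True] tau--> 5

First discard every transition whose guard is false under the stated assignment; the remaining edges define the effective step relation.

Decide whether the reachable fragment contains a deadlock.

Reachable = {0,2,5}
  0: a→2  [1 exit(s)]
  2: tau→2  tau→5  [2 exit(s)]
  5: ∅  [STUCK]
witness 5: a·tau

Answer: DEADLOCK at state 5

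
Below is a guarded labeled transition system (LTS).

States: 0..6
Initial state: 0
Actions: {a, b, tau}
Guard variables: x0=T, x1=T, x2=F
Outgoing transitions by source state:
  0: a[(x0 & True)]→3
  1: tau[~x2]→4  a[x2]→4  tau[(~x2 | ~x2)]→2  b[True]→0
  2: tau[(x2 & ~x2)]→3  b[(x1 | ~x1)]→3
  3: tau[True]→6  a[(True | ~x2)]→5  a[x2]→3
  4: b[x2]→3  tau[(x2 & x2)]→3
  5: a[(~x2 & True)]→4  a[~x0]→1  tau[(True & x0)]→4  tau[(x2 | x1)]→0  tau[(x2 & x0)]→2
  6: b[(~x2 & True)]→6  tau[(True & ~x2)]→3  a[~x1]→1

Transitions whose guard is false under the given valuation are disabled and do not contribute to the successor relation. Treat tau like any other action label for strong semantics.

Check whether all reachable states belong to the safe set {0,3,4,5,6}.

Allowed set {0,3,4,5,6}
R = {0,3,4,5,6}
  0: ✓
  3: ✓
  4: ✓
  5: ✓
  6: ✓

Answer: INVARIANT HOLDS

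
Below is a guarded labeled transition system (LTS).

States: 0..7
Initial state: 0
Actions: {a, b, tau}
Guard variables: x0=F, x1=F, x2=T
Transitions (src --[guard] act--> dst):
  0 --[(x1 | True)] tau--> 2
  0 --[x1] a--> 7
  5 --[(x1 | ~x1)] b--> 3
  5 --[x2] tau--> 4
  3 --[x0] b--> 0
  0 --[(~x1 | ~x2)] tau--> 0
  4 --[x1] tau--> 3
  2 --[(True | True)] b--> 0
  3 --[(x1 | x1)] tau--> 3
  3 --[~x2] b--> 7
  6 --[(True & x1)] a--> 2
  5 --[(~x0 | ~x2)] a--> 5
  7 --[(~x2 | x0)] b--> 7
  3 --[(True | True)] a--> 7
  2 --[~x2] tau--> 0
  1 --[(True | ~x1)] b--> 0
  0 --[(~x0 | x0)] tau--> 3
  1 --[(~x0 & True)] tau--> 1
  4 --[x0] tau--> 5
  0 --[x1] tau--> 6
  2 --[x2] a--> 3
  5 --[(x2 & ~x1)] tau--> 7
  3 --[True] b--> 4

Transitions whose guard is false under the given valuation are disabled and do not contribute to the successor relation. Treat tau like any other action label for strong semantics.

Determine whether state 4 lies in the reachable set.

Answer: REACHABLE

Analysis:
After dropping false guards: 13 live edges.
L0 = {0}
L1 = {2,3}  now seen {0,2,3}
L2 = {4,7}  now seen {0,2,3,4,7}
R = {0,2,3,4,7}
trace reaching 4: tau·b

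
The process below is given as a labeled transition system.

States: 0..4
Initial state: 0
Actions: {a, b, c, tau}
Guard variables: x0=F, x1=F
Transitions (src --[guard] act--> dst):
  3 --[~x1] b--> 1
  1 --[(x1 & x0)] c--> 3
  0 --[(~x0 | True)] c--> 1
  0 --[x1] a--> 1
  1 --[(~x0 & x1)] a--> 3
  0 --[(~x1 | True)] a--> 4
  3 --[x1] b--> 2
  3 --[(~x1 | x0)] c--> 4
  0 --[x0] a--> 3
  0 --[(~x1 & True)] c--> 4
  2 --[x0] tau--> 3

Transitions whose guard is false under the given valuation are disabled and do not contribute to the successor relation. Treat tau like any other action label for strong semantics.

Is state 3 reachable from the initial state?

Guard filter leaves 5 enabled edge(s).
L0 = {0}
L1 = {1,4}  total {0,1,4}
Reachable = {0,1,4}

Answer: UNREACHABLE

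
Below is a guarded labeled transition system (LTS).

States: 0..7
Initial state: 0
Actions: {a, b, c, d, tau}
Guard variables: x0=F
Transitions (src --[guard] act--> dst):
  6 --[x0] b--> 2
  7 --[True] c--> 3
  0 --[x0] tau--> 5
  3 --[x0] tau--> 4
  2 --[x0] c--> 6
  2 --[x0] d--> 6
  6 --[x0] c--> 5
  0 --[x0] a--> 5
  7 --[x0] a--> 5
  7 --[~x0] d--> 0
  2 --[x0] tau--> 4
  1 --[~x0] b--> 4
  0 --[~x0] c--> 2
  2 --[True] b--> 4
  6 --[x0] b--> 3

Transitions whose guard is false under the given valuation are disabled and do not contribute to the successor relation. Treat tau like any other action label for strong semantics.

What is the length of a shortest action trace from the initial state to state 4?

Breadth-first toward 4:
  L0 = {0}
  L1 = {2}
  L2 = {4}
4 enters at depth 2; path c·b

Answer: 2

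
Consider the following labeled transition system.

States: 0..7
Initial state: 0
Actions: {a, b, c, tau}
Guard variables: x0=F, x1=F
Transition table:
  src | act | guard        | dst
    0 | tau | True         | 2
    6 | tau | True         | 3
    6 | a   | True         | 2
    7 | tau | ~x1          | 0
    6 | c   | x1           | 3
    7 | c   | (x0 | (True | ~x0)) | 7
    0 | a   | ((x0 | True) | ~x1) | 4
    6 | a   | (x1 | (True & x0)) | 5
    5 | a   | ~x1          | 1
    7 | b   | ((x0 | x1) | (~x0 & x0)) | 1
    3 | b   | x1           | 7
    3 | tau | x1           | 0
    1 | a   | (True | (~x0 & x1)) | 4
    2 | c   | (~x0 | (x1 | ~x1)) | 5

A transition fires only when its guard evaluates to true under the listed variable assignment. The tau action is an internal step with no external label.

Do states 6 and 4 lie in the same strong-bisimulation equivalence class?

Answer: NOT BISIMILAR

Working:
Compute ~ classes (split until stable):
  P[0] = {{0,1,2,3,4,5,6,7}}
  P[1] = {{0,6},{1,5},{2},{3,4},{7}}
  P[2] = {{0},{1},{2},{3,4},{5},{6},{7}}
stable after 3 split(s): 7 block(s)
[6]={6}  [4]={3,4}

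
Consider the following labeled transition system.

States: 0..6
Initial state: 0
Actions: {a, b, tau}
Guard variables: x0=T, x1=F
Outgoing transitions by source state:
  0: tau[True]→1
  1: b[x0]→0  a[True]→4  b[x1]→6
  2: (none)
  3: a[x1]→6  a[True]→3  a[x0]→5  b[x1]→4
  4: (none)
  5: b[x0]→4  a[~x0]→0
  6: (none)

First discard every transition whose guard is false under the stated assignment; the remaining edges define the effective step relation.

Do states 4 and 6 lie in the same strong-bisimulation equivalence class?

Refine partition for ~:
  π0 = {{0,1,2,3,4,5,6}}
  π1 = {{0},{1},{2,4,6},{3},{5}}
stable after 2 split(s): 5 block(s)
[4]={2,4,6}  [6]={2,4,6}

Answer: BISIMILAR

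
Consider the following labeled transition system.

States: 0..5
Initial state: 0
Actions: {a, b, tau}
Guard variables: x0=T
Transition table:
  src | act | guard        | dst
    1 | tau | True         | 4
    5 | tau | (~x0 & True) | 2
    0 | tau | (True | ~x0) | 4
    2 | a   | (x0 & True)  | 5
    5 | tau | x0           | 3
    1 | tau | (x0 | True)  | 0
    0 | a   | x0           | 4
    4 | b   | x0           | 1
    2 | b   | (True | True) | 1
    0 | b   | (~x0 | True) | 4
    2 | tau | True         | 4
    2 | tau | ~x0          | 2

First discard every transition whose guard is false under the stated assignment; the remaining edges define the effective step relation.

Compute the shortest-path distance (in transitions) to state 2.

Answer: UNREACHABLE

Working:
BFS to 2:
  depth 0: {0}
  depth 1: {4}
  depth 2: {1}
2 never appears.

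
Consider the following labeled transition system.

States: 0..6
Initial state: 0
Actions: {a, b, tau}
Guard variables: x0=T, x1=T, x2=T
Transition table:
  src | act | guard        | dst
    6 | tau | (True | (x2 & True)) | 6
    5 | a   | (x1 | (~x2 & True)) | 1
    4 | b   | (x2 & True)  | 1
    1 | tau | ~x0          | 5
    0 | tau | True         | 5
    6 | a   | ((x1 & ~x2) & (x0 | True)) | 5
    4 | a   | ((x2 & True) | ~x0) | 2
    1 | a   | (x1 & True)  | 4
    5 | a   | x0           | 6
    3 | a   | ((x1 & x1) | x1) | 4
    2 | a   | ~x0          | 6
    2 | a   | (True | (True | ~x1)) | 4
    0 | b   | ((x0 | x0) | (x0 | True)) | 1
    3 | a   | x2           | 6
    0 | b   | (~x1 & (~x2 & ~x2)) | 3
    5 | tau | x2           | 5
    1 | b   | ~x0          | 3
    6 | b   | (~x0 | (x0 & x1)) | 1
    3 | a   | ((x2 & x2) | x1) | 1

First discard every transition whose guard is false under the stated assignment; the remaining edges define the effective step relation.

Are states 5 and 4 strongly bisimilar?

Answer: NOT BISIMILAR

Working:
Refine partition for ~:
  round 0: {{0,1,2,3,4,5,6}}
  round 1: {{0,6},{1,2,3},{4},{5}}
  round 2: {{0},{1,2},{3},{4},{5},{6}}
6 equivalence class(es) (converged in 3)
5∈{5}, 4∈{4}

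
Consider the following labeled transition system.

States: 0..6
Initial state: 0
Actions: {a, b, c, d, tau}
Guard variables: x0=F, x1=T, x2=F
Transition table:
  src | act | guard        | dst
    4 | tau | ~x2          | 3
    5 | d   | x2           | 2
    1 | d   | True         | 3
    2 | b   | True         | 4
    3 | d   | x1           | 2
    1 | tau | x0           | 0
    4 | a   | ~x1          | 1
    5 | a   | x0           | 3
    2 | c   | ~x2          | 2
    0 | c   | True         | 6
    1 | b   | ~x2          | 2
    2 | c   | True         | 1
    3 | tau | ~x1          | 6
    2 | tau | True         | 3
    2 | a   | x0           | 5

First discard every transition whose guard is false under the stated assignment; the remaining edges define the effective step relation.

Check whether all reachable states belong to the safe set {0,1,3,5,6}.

Answer: INVARIANT HOLDS

Trace:
Safe = {0,1,3,5,6}
Reach set: {0,6}
  0: safe
  6: safe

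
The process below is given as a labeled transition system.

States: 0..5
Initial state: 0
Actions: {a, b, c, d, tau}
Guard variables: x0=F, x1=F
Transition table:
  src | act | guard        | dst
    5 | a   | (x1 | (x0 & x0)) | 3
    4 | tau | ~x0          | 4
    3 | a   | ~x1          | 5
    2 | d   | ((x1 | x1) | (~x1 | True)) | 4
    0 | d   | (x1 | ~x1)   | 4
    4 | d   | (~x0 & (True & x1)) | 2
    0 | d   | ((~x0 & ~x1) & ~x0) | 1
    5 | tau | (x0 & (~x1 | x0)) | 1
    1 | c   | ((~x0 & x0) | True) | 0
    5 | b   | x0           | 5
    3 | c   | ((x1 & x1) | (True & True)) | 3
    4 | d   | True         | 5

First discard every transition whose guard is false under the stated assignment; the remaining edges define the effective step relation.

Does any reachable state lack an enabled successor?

Answer: DEADLOCK at state 5

Analysis:
Reach set: {0,1,4,5}
  0: d→1  d→4  [2 exit(s)]
  1: c→0  [1 exit(s)]
  4: d→5  tau→4  [2 exit(s)]
  5: ∅  [no exit]
Path to 5: d·d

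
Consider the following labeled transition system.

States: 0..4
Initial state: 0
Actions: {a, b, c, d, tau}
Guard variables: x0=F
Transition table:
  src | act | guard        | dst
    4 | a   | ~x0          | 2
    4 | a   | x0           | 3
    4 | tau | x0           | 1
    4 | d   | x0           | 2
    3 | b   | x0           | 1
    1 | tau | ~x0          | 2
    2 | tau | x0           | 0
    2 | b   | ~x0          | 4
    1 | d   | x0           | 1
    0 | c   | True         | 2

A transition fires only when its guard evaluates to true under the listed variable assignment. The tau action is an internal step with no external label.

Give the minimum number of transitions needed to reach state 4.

Layered search for 4:
  depth 0: {0}
  depth 1: {2}
  depth 2: {4}
depth(4)=2, e.g. c·b

Answer: 2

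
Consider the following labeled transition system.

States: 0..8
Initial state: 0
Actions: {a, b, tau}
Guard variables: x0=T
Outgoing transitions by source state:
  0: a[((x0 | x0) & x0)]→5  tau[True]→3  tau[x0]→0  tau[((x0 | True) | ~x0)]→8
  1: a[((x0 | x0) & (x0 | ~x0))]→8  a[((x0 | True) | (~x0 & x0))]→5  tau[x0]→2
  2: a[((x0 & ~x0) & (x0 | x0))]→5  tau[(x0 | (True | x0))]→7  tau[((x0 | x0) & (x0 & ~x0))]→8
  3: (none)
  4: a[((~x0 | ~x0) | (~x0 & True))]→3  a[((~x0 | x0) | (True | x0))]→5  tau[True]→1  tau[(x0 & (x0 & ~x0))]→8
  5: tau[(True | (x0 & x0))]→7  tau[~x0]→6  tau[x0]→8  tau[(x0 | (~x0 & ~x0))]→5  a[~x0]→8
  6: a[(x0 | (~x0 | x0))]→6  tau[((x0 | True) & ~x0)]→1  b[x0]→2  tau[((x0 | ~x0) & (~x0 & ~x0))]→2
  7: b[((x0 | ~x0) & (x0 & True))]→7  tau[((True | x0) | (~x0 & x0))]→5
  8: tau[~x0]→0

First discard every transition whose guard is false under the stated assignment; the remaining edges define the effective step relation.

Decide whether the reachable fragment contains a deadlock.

Reachable = {0,3,5,7,8}
  0: a→5  tau→0  tau→3  tau→8  [4 out]
  3: ∅  [STUCK]
  5: tau→5  tau→7  tau→8  [3 out]
  7: b→7  tau→5  [2 out]
  8: ∅  [STUCK]
Path to 3: tau

Answer: DEADLOCK at state 3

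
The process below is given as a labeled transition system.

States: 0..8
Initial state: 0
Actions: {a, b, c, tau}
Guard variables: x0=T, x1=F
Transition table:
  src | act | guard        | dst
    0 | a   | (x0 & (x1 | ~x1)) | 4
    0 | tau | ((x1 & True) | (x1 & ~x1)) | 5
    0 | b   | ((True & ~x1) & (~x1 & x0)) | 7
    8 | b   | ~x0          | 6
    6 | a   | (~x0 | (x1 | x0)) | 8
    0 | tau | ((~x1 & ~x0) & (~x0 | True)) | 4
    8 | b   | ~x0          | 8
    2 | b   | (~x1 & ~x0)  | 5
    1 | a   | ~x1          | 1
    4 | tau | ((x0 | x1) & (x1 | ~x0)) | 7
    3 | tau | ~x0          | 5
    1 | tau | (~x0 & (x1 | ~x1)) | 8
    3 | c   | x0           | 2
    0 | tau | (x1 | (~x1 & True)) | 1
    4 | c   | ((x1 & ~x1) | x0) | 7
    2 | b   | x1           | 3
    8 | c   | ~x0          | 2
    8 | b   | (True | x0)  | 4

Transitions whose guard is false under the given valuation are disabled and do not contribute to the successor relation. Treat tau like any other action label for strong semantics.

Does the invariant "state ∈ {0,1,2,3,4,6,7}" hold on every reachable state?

Safe = {0,1,2,3,4,6,7}
Reach set: {0,1,4,7}
  0: ✓
  1: ✓
  4: ✓
  7: ✓

Answer: INVARIANT HOLDS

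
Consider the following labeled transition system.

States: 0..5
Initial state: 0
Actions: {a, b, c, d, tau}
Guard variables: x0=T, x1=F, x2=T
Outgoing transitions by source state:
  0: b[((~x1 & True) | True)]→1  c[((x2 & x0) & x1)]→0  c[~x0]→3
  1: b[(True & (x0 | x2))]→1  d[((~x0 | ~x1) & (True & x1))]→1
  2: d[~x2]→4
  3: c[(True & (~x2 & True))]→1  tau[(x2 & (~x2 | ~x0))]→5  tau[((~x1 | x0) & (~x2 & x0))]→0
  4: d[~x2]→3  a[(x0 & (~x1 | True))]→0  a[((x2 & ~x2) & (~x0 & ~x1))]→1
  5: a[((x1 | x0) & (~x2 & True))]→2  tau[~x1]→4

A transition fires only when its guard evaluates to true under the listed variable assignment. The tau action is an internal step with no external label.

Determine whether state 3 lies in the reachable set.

Answer: UNREACHABLE

Trace:
Guard filter leaves 4 enabled edge(s).
L0 = {0}
L1 = {1}  total {0,1}
R = {0,1}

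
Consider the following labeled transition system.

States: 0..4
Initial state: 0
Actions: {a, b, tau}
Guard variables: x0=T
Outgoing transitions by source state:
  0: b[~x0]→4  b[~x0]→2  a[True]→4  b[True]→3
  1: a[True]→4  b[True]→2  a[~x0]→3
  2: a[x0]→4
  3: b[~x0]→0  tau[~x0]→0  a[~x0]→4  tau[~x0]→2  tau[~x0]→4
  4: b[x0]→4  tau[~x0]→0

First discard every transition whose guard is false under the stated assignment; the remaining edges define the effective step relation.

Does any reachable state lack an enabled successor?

Answer: DEADLOCK at state 3

Working:
R = {0,3,4}
  0: a→4  b→3  [deg 2]
  3: ∅  [STUCK]
  4: b→4  [deg 1]
witness 3: b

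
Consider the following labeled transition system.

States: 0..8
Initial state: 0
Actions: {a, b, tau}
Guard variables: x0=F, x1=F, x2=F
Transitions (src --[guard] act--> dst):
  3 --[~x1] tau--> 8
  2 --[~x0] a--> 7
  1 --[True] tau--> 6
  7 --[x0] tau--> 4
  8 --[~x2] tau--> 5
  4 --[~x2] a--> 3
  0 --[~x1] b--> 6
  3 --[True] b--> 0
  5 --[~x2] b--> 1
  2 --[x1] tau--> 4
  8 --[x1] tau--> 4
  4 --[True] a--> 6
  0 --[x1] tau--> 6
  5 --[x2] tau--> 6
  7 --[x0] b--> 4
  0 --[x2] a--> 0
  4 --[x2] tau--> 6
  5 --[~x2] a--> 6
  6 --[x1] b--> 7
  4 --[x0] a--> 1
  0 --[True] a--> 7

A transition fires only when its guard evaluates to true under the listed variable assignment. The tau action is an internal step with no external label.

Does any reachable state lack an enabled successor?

Reachable = {0,6,7}
  0: a→7  b→6  [deg 2]
  6: ∅  [STUCK]
  7: ∅  [STUCK]
witness 6: b

Answer: DEADLOCK at state 6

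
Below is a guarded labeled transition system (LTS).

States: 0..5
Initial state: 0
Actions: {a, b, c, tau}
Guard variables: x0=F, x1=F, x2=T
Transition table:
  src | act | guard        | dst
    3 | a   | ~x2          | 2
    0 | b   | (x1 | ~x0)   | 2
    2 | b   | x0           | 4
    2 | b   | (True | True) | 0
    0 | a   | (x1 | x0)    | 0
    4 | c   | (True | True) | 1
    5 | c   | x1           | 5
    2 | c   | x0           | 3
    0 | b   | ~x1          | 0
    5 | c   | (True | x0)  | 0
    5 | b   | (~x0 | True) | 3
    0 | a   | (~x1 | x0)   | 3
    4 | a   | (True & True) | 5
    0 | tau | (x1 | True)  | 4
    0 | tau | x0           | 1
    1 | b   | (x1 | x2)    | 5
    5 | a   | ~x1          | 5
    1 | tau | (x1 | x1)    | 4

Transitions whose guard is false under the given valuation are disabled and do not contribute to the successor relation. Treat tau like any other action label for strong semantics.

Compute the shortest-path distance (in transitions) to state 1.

Answer: 2

Analysis:
BFS to 1:
  depth 0: {0}
  depth 1: {2,3,4}
  depth 2: {1,5}
depth(1)=2, e.g. tau·c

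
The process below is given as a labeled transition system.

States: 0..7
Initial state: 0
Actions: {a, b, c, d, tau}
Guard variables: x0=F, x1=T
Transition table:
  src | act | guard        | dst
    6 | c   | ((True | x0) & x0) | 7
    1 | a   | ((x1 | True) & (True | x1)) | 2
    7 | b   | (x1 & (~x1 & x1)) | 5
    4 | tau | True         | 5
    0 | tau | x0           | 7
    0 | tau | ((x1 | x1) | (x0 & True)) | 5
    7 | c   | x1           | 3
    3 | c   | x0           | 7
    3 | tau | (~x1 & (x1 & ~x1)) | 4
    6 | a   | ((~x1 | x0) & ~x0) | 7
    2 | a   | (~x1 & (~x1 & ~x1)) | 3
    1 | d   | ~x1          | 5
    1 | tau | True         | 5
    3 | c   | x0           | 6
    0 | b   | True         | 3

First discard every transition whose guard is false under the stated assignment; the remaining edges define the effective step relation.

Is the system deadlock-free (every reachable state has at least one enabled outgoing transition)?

R = {0,3,5}
  0: b→3  tau→5  [2 exit(s)]
  3: ∅  [deadlock]
  5: ∅  [deadlock]
Path to 3: b

Answer: DEADLOCK at state 3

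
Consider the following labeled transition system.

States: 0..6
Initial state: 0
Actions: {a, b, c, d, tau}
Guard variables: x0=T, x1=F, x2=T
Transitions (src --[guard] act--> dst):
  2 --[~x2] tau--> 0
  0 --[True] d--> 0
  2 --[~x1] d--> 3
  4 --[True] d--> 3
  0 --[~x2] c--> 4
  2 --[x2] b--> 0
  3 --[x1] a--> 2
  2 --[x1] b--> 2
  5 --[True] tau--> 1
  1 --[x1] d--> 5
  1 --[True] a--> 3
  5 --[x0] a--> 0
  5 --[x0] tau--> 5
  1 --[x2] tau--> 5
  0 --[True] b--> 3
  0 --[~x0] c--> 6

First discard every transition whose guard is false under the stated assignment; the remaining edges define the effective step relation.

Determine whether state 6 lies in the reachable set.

10 transition(s) survive guard evaluation.
depth 0: {0}
depth 1: {3}  cumulative {0,3}
R = {0,3}

Answer: UNREACHABLE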